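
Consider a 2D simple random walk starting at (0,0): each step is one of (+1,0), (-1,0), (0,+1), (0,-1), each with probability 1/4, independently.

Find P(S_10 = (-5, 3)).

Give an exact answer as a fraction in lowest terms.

Let h be the number of horizontal steps (so 10-h are vertical). To end at (-5,3) need (h-5)/2 right-steps and ((10-h)+3)/2 up-steps.
Sum over h with 5 ≤ h ≤ 7, h ≡ 1 (mod 2), 10-h ≡ 1 (mod 2):
h=5: C(10,5)·C(5,0)·C(5,4) = 252·1·5 = 1260
h=7: C(10,7)·C(7,1)·C(3,3) = 120·7·1 = 840
Total favorable: 2100
Total paths: 4^10 = 1048576
P = 2100/1048576 = 525/262144

Answer: 525/262144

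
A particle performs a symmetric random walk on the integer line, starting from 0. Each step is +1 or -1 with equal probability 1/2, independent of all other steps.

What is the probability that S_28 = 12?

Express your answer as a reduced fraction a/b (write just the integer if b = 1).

To reach position 12 after 28 steps: need 20 steps of +1 and 8 of -1.
Favorable paths: C(28,20) = 3108105
Total paths: 2^28 = 268435456
P = 3108105/268435456 = 3108105/268435456

Answer: 3108105/268435456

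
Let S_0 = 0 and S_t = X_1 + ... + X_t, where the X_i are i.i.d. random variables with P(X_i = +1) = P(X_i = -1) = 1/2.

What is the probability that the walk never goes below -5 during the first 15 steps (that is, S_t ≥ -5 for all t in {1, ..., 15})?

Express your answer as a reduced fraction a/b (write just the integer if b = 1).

Let f(t,s) = #length-t paths at position s with S_1..S_t all ≥ -5.
f(t,s) = f(t-1,s-1) + f(t-1,s+1) for s ≥ -5; f(t,s) = 0 for s < -5.
t=0: f(0,0)=1
t=1: f(1,-1)=1 f(1,1)=1
t=2: f(2,-2)=1 f(2,0)=2 f(2,2)=1
t=3: f(3,-3)=1 f(3,-1)=3 f(3,1)=3 f(3,3)=1
t=4: f(4,-4)=1 f(4,-2)=4 f(4,0)=6 f(4,2)=4 f(4,4)=1
t=5: f(5,-5)=1 f(5,-3)=5 f(5,-1)=10 f(5,1)=10 f(5,3)=5 f(5,5)=1
t=6: f(6,-4)=6 f(6,-2)=15 f(6,0)=20 f(6,2)=15 f(6,4)=6 f(6,6)=1
t=7: f(7,-5)=6 f(7,-3)=21 f(7,-1)=35 f(7,1)=35 f(7,3)=21 f(7,5)=7 f(7,7)=1
t=8: f(8,-4)=27 f(8,-2)=56 f(8,0)=70 f(8,2)=56 f(8,4)=28 f(8,6)=8 f(8,8)=1
t=9: f(9,-5)=27 f(9,-3)=83 f(9,-1)=126 f(9,1)=126 f(9,3)=84 f(9,5)=36 f(9,7)=9 f(9,9)=1
t=10: f(10,-4)=110 f(10,-2)=209 f(10,0)=252 f(10,2)=210 f(10,4)=120 f(10,6)=45 f(10,8)=10 f(10,10)=1
t=11: f(11,-5)=110 f(11,-3)=319 f(11,-1)=461 f(11,1)=462 f(11,3)=330 f(11,5)=165 f(11,7)=55 f(11,9)=11 f(11,11)=1
t=12: f(12,-4)=429 f(12,-2)=780 f(12,0)=923 f(12,2)=792 f(12,4)=495 f(12,6)=220 f(12,8)=66 f(12,10)=12 f(12,12)=1
t=13: f(13,-5)=429 f(13,-3)=1209 f(13,-1)=1703 f(13,1)=1715 f(13,3)=1287 f(13,5)=715 f(13,7)=286 f(13,9)=78 f(13,11)=13 f(13,13)=1
t=14: f(14,-4)=1638 f(14,-2)=2912 f(14,0)=3418 f(14,2)=3002 f(14,4)=2002 f(14,6)=1001 f(14,8)=364 f(14,10)=91 f(14,12)=14 f(14,14)=1
t=15: f(15,-5)=1638 f(15,-3)=4550 f(15,-1)=6330 f(15,1)=6420 f(15,3)=5004 f(15,5)=3003 f(15,7)=1365 f(15,9)=455 f(15,11)=105 f(15,13)=15 f(15,15)=1
Σ_s f(15,s) = 28886
P = 28886/32768 = 14443/16384

Answer: 14443/16384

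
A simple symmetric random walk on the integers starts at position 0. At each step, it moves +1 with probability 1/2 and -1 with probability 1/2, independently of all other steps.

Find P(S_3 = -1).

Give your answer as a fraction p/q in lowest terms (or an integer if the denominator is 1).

Answer: 3/8

Derivation:
To reach position -1 after 3 steps: need 1 step of +1 and 2 of -1.
Favorable paths: C(3,1) = 3
Total paths: 2^3 = 8
P = 3/8 = 3/8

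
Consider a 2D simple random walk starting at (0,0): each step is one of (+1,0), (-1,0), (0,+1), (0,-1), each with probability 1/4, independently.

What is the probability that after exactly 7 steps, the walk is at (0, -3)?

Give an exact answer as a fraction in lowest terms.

Let h be the number of horizontal steps (so 7-h are vertical). To end at (0,-3) need (h+0)/2 right-steps and ((7-h)-3)/2 up-steps.
Sum over h with 0 ≤ h ≤ 4, h ≡ 0 (mod 2), 7-h ≡ 1 (mod 2):
h=0: C(7,0)·C(0,0)·C(7,2) = 1·1·21 = 21
h=2: C(7,2)·C(2,1)·C(5,1) = 21·2·5 = 210
h=4: C(7,4)·C(4,2)·C(3,0) = 35·6·1 = 210
Total favorable: 441
Total paths: 4^7 = 16384
P = 441/16384 = 441/16384

Answer: 441/16384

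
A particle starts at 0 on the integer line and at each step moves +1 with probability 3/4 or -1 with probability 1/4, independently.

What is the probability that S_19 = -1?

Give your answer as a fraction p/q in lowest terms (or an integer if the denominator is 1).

Answer: 909138087/137438953472

Derivation:
To reach position -1 after 19 steps: need 9 steps of +1 and 10 steps of -1.
Number of such sequences: C(19,9) = 92378
Each has probability (3/4)^9 · (1/4)^10 = 19683/274877906944
P = 92378 · 19683/274877906944 = 909138087/137438953472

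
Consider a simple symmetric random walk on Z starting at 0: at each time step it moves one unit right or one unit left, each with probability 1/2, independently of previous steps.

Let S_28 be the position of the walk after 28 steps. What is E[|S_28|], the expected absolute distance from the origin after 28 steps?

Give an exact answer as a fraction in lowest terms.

S_28 takes values m ≡ 0 (mod 2) with |m| ≤ 28; P(S_28=m) = C(28,(28+m)/2)/2^28.
Total paths: 2^28 = 268435456
Distribution: P(S=-28)=1/268435456, P(S=-26)=28/268435456, P(S=-24)=378/268435456, P(S=-22)=3276/268435456, P(S=-20)=20475/268435456, P(S=-18)=98280/268435456, P(S=-16)=376740/268435456, P(S=-14)=1184040/268435456, P(S=-12)=3108105/268435456, P(S=-10)=6906900/268435456, P(S=-8)=13123110/268435456, P(S=-6)=21474180/268435456, P(S=-4)=30421755/268435456, P(S=-2)=37442160/268435456, P(S=0)=40116600/268435456, P(S=2)=37442160/268435456, P(S=4)=30421755/268435456, P(S=6)=21474180/268435456, P(S=8)=13123110/268435456, P(S=10)=6906900/268435456, P(S=12)=3108105/268435456, P(S=14)=1184040/268435456, P(S=16)=376740/268435456, P(S=18)=98280/268435456, P(S=20)=20475/268435456, P(S=22)=3276/268435456, P(S=24)=378/268435456, P(S=26)=28/268435456, P(S=28)=1/268435456
E[|S_28|] = Σ_m |m|·P(S_28=m) = 1123264800/268435456 = 35102025/8388608

Answer: 35102025/8388608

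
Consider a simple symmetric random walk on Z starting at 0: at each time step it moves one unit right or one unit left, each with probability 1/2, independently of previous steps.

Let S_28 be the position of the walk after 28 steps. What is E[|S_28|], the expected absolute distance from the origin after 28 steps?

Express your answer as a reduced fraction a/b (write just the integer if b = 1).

Answer: 35102025/8388608

Derivation:
S_28 takes values m ≡ 0 (mod 2) with |m| ≤ 28; P(S_28=m) = C(28,(28+m)/2)/2^28.
Total paths: 2^28 = 268435456
Distribution: P(S=-28)=1/268435456, P(S=-26)=28/268435456, P(S=-24)=378/268435456, P(S=-22)=3276/268435456, P(S=-20)=20475/268435456, P(S=-18)=98280/268435456, P(S=-16)=376740/268435456, P(S=-14)=1184040/268435456, P(S=-12)=3108105/268435456, P(S=-10)=6906900/268435456, P(S=-8)=13123110/268435456, P(S=-6)=21474180/268435456, P(S=-4)=30421755/268435456, P(S=-2)=37442160/268435456, P(S=0)=40116600/268435456, P(S=2)=37442160/268435456, P(S=4)=30421755/268435456, P(S=6)=21474180/268435456, P(S=8)=13123110/268435456, P(S=10)=6906900/268435456, P(S=12)=3108105/268435456, P(S=14)=1184040/268435456, P(S=16)=376740/268435456, P(S=18)=98280/268435456, P(S=20)=20475/268435456, P(S=22)=3276/268435456, P(S=24)=378/268435456, P(S=26)=28/268435456, P(S=28)=1/268435456
E[|S_28|] = Σ_m |m|·P(S_28=m) = 1123264800/268435456 = 35102025/8388608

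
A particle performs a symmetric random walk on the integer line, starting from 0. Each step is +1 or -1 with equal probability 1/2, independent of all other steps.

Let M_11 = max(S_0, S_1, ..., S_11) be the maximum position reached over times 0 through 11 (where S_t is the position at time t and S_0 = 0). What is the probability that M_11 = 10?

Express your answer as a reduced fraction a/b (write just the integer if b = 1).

Answer: 1/2048

Derivation:
Let M_11 = max(S_0,...,S_11). Use the reflection principle: for j ≥ 1, #{paths with M_11 ≥ j} = #{S_11 ≥ j} + #{S_11 ≥ j+1}.
By reflection, #{M_11 ≥ 10} = #{S_11 ≥ 10} + #{S_11 ≥ 11} = 1 + 1 = 2.
#{M_11 ≥ 11} = #{S_11 ≥ 11} + #{S_11 ≥ 12} = 1 + 0 = 1.
#{M_11 = 10} = 2 - 1 = 1.
P(M_11 = 10) = 1/2048 = 1/2048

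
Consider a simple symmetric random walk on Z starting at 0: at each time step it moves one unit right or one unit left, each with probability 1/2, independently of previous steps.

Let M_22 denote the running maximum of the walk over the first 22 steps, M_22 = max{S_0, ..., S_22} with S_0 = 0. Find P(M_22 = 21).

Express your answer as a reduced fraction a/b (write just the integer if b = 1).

Let M_22 = max(S_0,...,S_22). Use the reflection principle: for j ≥ 1, #{paths with M_22 ≥ j} = #{S_22 ≥ j} + #{S_22 ≥ j+1}.
By reflection, #{M_22 ≥ 21} = #{S_22 ≥ 21} + #{S_22 ≥ 22} = 1 + 1 = 2.
#{M_22 ≥ 22} = #{S_22 ≥ 22} + #{S_22 ≥ 23} = 1 + 0 = 1.
#{M_22 = 21} = 2 - 1 = 1.
P(M_22 = 21) = 1/4194304 = 1/4194304

Answer: 1/4194304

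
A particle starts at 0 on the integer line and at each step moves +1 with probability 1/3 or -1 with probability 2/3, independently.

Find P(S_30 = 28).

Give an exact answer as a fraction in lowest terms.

Answer: 20/68630377364883

Derivation:
To reach position 28 after 30 steps: need 29 steps of +1 and 1 step of -1.
Number of such sequences: C(30,29) = 30
Each has probability (1/3)^29 · (2/3)^1 = 2/205891132094649
P = 30 · 2/205891132094649 = 20/68630377364883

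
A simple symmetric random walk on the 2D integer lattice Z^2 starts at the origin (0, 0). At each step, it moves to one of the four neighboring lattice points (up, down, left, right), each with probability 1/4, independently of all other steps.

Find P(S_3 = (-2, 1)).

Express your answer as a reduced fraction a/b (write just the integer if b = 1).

Answer: 3/64

Derivation:
Let h be the number of horizontal steps (so 3-h are vertical). To end at (-2,1) need (h-2)/2 right-steps and ((3-h)+1)/2 up-steps.
Sum over h with 2 ≤ h ≤ 2, h ≡ 0 (mod 2), 3-h ≡ 1 (mod 2):
h=2: C(3,2)·C(2,0)·C(1,1) = 3·1·1 = 3
Total favorable: 3
Total paths: 4^3 = 64
P = 3/64 = 3/64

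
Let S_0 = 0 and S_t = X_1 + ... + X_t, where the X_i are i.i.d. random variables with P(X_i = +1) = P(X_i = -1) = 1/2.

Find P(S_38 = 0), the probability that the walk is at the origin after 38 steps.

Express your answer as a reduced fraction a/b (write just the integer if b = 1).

To return to 0 after 38 steps: need exactly 19 steps of +1 and 19 of -1.
Favorable paths: C(38,19) = 35345263800
Total paths: 2^38 = 274877906944
P = 35345263800/274877906944 = 4418157975/34359738368

Answer: 4418157975/34359738368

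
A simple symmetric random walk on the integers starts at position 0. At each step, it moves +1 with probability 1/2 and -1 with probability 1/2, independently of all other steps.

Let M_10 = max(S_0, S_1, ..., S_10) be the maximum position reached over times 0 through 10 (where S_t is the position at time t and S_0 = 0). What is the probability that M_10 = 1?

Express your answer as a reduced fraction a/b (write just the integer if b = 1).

Answer: 105/512

Derivation:
Let M_10 = max(S_0,...,S_10). Use the reflection principle: for j ≥ 1, #{paths with M_10 ≥ j} = #{S_10 ≥ j} + #{S_10 ≥ j+1}.
By reflection, #{M_10 ≥ 1} = #{S_10 ≥ 1} + #{S_10 ≥ 2} = 386 + 386 = 772.
#{M_10 ≥ 2} = #{S_10 ≥ 2} + #{S_10 ≥ 3} = 386 + 176 = 562.
#{M_10 = 1} = 772 - 562 = 210.
P(M_10 = 1) = 210/1024 = 105/512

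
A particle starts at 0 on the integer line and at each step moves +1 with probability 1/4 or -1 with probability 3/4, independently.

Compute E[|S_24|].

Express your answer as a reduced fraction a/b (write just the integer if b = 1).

S_24 takes values m ≡ 0 (mod 2) with |m| ≤ 24; P(S_24=m) = C(24,(24+m)/2) · (1/4)^((24+m)/2) · (3/4)^((24-m)/2).
Distribution: P(S=-24)=282429536481/281474976710656, P(S=-22)=282429536481/35184372088832, P(S=-20)=2165293113021/70368744177664, P(S=-18)=2646469360359/35184372088832, P(S=-16)=18525285522513/140737488355328, P(S=-14)=6175095174171/35184372088832, P(S=-12)=13036312034361/70368744177664, P(S=-10)=5586990871869/35184372088832, P(S=-8)=31659614940591/281474976710656, P(S=-6)=1172578331133/17592186044416, P(S=-4)=1172578331133/35184372088832, P(S=-2)=248728736907/17592186044416, P(S=0)=359274842199/70368744177664, P(S=2)=27636526323/17592186044416, P(S=4)=14476275693/35184372088832, P(S=6)=1608475077/17592186044416, P(S=8)=4825425231/281474976710656, P(S=10)=94616181/35184372088832, P(S=12)=24530121/70368744177664, P(S=14)=1291059/35184372088832, P(S=16)=430353/140737488355328, P(S=18)=6831/35184372088832, P(S=20)=621/70368744177664, P(S=22)=9/35184372088832, P(S=24)=1/281474976710656
E[|S_24|] = Σ_m |m|·P(S_24=m) = 105649962067677/8796093022208

Answer: 105649962067677/8796093022208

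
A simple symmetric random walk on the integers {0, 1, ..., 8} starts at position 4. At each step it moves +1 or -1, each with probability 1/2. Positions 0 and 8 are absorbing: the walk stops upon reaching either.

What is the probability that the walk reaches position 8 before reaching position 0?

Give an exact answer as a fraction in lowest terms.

Answer: 1/2

Derivation:
Symmetric walk (p = 1/2): the harmonic-function argument gives P(hit 8 before 0 | start at 4) = a/N.
P = 4/8 = 1/2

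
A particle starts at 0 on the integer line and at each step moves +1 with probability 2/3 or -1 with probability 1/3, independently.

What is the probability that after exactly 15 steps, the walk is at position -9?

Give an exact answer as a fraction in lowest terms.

To reach position -9 after 15 steps: need 3 steps of +1 and 12 steps of -1.
Number of such sequences: C(15,3) = 455
Each has probability (2/3)^3 · (1/3)^12 = 8/14348907
P = 455 · 8/14348907 = 3640/14348907

Answer: 3640/14348907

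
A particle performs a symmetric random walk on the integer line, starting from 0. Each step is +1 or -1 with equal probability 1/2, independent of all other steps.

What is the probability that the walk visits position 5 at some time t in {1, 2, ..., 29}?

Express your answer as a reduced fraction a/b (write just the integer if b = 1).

Answer: 194129627/536870912

Derivation:
Count via complement. Let g(t,s) = #length-t paths at position s with S_1..S_t all ≠ 5.
g(t,s) = g(t-1,s-1) + g(t-1,s+1) for s ≠ 5; g(t,5) = 0.
t=0: g(0,0)=1
t=1: g(1,-1)=1 g(1,1)=1
t=2: g(2,-2)=1 g(2,0)=2 g(2,2)=1
t=3: g(3,-3)=1 g(3,-1)=3 g(3,1)=3 g(3,3)=1
t=4: g(4,-4)=1 g(4,-2)=4 g(4,0)=6 g(4,2)=4 g(4,4)=1
t=5: g(5,-5)=1 g(5,-3)=5 g(5,-1)=10 g(5,1)=10 g(5,3)=5
t=6: g(6,-6)=1 g(6,-4)=6 g(6,-2)=15 g(6,0)=20 g(6,2)=15 g(6,4)=5
t=7: g(7,-7)=1 g(7,-5)=7 g(7,-3)=21 g(7,-1)=35 g(7,1)=35 g(7,3)=20
t=8: g(8,-8)=1 g(8,-6)=8 g(8,-4)=28 g(8,-2)=56 g(8,0)=70 g(8,2)=55 g(8,4)=20
t=9: g(9,-9)=1 g(9,-7)=9 g(9,-5)=36 g(9,-3)=84 g(9,-1)=126 g(9,1)=125 g(9,3)=75
t=10: g(10,-10)=1 g(10,-8)=10 g(10,-6)=45 g(10,-4)=120 g(10,-2)=210 g(10,0)=251 g(10,2)=200 g(10,4)=75
t=11: g(11,-11)=1 g(11,-9)=11 g(11,-7)=55 g(11,-5)=165 g(11,-3)=330 g(11,-1)=461 g(11,1)=451 g(11,3)=275
t=12: g(12,-12)=1 g(12,-10)=12 g(12,-8)=66 g(12,-6)=220 g(12,-4)=495 g(12,-2)=791 g(12,0)=912 g(12,2)=726 g(12,4)=275
t=13: g(13,-13)=1 g(13,-11)=13 g(13,-9)=78 g(13,-7)=286 g(13,-5)=715 g(13,-3)=1286 g(13,-1)=1703 g(13,1)=1638 g(13,3)=1001
t=14: g(14,-14)=1 g(14,-12)=14 g(14,-10)=91 g(14,-8)=364 g(14,-6)=1001 g(14,-4)=2001 g(14,-2)=2989 g(14,0)=3341 g(14,2)=2639 g(14,4)=1001
t=15: g(15,-15)=1 g(15,-13)=15 g(15,-11)=105 g(15,-9)=455 g(15,-7)=1365 g(15,-5)=3002 g(15,-3)=4990 g(15,-1)=6330 g(15,1)=5980 g(15,3)=3640
t=16: g(16,-16)=1 g(16,-14)=16 g(16,-12)=120 g(16,-10)=560 g(16,-8)=1820 g(16,-6)=4367 g(16,-4)=7992 g(16,-2)=11320 g(16,0)=12310 g(16,2)=9620 g(16,4)=3640
t=17: g(17,-17)=1 g(17,-15)=17 g(17,-13)=136 g(17,-11)=680 g(17,-9)=2380 g(17,-7)=6187 g(17,-5)=12359 g(17,-3)=19312 g(17,-1)=23630 g(17,1)=21930 g(17,3)=13260
t=18: g(18,-18)=1 g(18,-16)=18 g(18,-14)=153 g(18,-12)=816 g(18,-10)=3060 g(18,-8)=8567 g(18,-6)=18546 g(18,-4)=31671 g(18,-2)=42942 g(18,0)=45560 g(18,2)=35190 g(18,4)=13260
t=19: g(19,-19)=1 g(19,-17)=19 g(19,-15)=171 g(19,-13)=969 g(19,-11)=3876 g(19,-9)=11627 g(19,-7)=27113 g(19,-5)=50217 g(19,-3)=74613 g(19,-1)=88502 g(19,1)=80750 g(19,3)=48450
t=20: g(20,-20)=1 g(20,-18)=20 g(20,-16)=190 g(20,-14)=1140 g(20,-12)=4845 g(20,-10)=15503 g(20,-8)=38740 g(20,-6)=77330 g(20,-4)=124830 g(20,-2)=163115 g(20,0)=169252 g(20,2)=129200 g(20,4)=48450
t=21: g(21,-21)=1 g(21,-19)=21 g(21,-17)=210 g(21,-15)=1330 g(21,-13)=5985 g(21,-11)=20348 g(21,-9)=54243 g(21,-7)=116070 g(21,-5)=202160 g(21,-3)=287945 g(21,-1)=332367 g(21,1)=298452 g(21,3)=177650
t=22: g(22,-22)=1 g(22,-20)=22 g(22,-18)=231 g(22,-16)=1540 g(22,-14)=7315 g(22,-12)=26333 g(22,-10)=74591 g(22,-8)=170313 g(22,-6)=318230 g(22,-4)=490105 g(22,-2)=620312 g(22,0)=630819 g(22,2)=476102 g(22,4)=177650
t=23: g(23,-23)=1 g(23,-21)=23 g(23,-19)=253 g(23,-17)=1771 g(23,-15)=8855 g(23,-13)=33648 g(23,-11)=100924 g(23,-9)=244904 g(23,-7)=488543 g(23,-5)=808335 g(23,-3)=1110417 g(23,-1)=1251131 g(23,1)=1106921 g(23,3)=653752
t=24: g(24,-24)=1 g(24,-22)=24 g(24,-20)=276 g(24,-18)=2024 g(24,-16)=10626 g(24,-14)=42503 g(24,-12)=134572 g(24,-10)=345828 g(24,-8)=733447 g(24,-6)=1296878 g(24,-4)=1918752 g(24,-2)=2361548 g(24,0)=2358052 g(24,2)=1760673 g(24,4)=653752
t=25: g(25,-25)=1 g(25,-23)=25 g(25,-21)=300 g(25,-19)=2300 g(25,-17)=12650 g(25,-15)=53129 g(25,-13)=177075 g(25,-11)=480400 g(25,-9)=1079275 g(25,-7)=2030325 g(25,-5)=3215630 g(25,-3)=4280300 g(25,-1)=4719600 g(25,1)=4118725 g(25,3)=2414425
t=26: g(26,-26)=1 g(26,-24)=26 g(26,-22)=325 g(26,-20)=2600 g(26,-18)=14950 g(26,-16)=65779 g(26,-14)=230204 g(26,-12)=657475 g(26,-10)=1559675 g(26,-8)=3109600 g(26,-6)=5245955 g(26,-4)=7495930 g(26,-2)=8999900 g(26,0)=8838325 g(26,2)=6533150 g(26,4)=2414425
t=27: g(27,-27)=1 g(27,-25)=27 g(27,-23)=351 g(27,-21)=2925 g(27,-19)=17550 g(27,-17)=80729 g(27,-15)=295983 g(27,-13)=887679 g(27,-11)=2217150 g(27,-9)=4669275 g(27,-7)=8355555 g(27,-5)=12741885 g(27,-3)=16495830 g(27,-1)=17838225 g(27,1)=15371475 g(27,3)=8947575
t=28: g(28,-28)=1 g(28,-26)=28 g(28,-24)=378 g(28,-22)=3276 g(28,-20)=20475 g(28,-18)=98279 g(28,-16)=376712 g(28,-14)=1183662 g(28,-12)=3104829 g(28,-10)=6886425 g(28,-8)=13024830 g(28,-6)=21097440 g(28,-4)=29237715 g(28,-2)=34334055 g(28,0)=33209700 g(28,2)=24319050 g(28,4)=8947575
t=29: g(29,-29)=1 g(29,-27)=29 g(29,-25)=406 g(29,-23)=3654 g(29,-21)=23751 g(29,-19)=118754 g(29,-17)=474991 g(29,-15)=1560374 g(29,-13)=4288491 g(29,-11)=9991254 g(29,-9)=19911255 g(29,-7)=34122270 g(29,-5)=50335155 g(29,-3)=63571770 g(29,-1)=67543755 g(29,1)=57528750 g(29,3)=33266625
Paths never hitting 5: Σ_s g(29,s) = 342741285
Paths hitting 5: 2^29 - 342741285 = 194129627
P = 194129627/536870912 = 194129627/536870912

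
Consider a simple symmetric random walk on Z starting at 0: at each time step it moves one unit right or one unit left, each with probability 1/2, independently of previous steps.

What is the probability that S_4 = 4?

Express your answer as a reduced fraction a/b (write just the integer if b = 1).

Answer: 1/16

Derivation:
To reach position 4 after 4 steps: need 4 steps of +1 and 0 of -1.
Favorable paths: C(4,4) = 1
Total paths: 2^4 = 16
P = 1/16 = 1/16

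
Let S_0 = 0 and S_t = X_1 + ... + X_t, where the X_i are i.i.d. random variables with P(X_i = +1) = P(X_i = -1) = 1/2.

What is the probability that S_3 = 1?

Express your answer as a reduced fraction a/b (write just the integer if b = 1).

To reach position 1 after 3 steps: need 2 steps of +1 and 1 of -1.
Favorable paths: C(3,2) = 3
Total paths: 2^3 = 8
P = 3/8 = 3/8

Answer: 3/8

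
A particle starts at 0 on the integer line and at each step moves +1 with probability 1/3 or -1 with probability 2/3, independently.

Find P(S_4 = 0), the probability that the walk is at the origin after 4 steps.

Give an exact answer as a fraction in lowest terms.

Answer: 8/27

Derivation:
To be at 0 after 4 steps: need exactly 2 steps of +1 and 2 of -1.
Number of such sequences: C(4,2) = 6
Each has probability (1/3)^2 · (2/3)^2 = 4/81
P = 6 · 4/81 = 8/27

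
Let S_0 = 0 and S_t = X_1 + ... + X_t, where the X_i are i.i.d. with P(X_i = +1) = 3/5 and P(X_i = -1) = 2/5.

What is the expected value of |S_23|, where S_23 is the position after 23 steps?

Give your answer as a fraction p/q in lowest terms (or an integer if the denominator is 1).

S_23 takes values m ≡ 1 (mod 2) with |m| ≤ 23; P(S_23=m) = C(23,(23+m)/2) · (3/5)^((23+m)/2) · (2/5)^((23-m)/2).
Distribution: P(S=-23)=8388608/11920928955078125, P(S=-21)=289406976/11920928955078125, P(S=-19)=4775215104/11920928955078125, P(S=-17)=50139758592/11920928955078125, P(S=-15)=75209637888/2384185791015625, P(S=-13)=2143474679808/11920928955078125, P(S=-11)=9645636059136/11920928955078125, P(S=-9)=35137674215424/11920928955078125, P(S=-7)=105413022646272/11920928955078125, P(S=-5)=52706511323136/2384185791015625, P(S=-3)=553418368892928/11920928955078125, P(S=-1)=981059835764736/11920928955078125, P(S=1)=1471589753647104/11920928955078125, P(S=3)=1867786995013632/11920928955078125, P(S=5)=400240070360064/2384185791015625, P(S=7)=1801080316620288/11920928955078125, P(S=9)=1350810237465216/11920928955078125, P(S=11)=834323970199104/11920928955078125, P(S=13)=417161985099552/11920928955078125, P(S=15)=32933840928912/2384185791015625, P(S=17)=49400761393368/11920928955078125, P(S=19)=10585877441436/11920928955078125, P(S=21)=1443528742014/11920928955078125, P(S=23)=94143178827/11920928955078125
E[|S_23|] = Σ_m |m|·P(S_23=m) = 13028720725784579/2384185791015625

Answer: 13028720725784579/2384185791015625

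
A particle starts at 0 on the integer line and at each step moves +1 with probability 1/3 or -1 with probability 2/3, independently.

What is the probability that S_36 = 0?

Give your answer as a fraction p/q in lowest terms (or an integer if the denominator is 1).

Answer: 792997422694400/50031545098999707

Derivation:
To be at 0 after 36 steps: need exactly 18 steps of +1 and 18 of -1.
Number of such sequences: C(36,18) = 9075135300
Each has probability (1/3)^18 · (2/3)^18 = 262144/150094635296999121
P = 9075135300 · 262144/150094635296999121 = 792997422694400/50031545098999707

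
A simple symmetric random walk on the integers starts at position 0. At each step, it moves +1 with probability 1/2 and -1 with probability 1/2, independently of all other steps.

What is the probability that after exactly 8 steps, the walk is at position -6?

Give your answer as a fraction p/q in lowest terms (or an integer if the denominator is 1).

Answer: 1/32

Derivation:
To reach position -6 after 8 steps: need 1 step of +1 and 7 of -1.
Favorable paths: C(8,1) = 8
Total paths: 2^8 = 256
P = 8/256 = 1/32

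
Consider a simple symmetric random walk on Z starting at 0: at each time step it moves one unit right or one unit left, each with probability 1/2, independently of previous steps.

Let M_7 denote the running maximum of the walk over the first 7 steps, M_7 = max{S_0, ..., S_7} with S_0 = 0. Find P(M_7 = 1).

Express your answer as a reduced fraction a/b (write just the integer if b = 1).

Answer: 35/128

Derivation:
Let M_7 = max(S_0,...,S_7). Use the reflection principle: for j ≥ 1, #{paths with M_7 ≥ j} = #{S_7 ≥ j} + #{S_7 ≥ j+1}.
By reflection, #{M_7 ≥ 1} = #{S_7 ≥ 1} + #{S_7 ≥ 2} = 64 + 29 = 93.
#{M_7 ≥ 2} = #{S_7 ≥ 2} + #{S_7 ≥ 3} = 29 + 29 = 58.
#{M_7 = 1} = 93 - 58 = 35.
P(M_7 = 1) = 35/128 = 35/128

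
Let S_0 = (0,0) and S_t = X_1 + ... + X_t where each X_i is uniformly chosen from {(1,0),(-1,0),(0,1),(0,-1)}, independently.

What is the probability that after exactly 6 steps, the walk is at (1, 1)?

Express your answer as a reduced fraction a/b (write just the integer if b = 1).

Answer: 75/1024

Derivation:
Let h be the number of horizontal steps (so 6-h are vertical). To end at (1,1) need (h+1)/2 right-steps and ((6-h)+1)/2 up-steps.
Sum over h with 1 ≤ h ≤ 5, h ≡ 1 (mod 2), 6-h ≡ 1 (mod 2):
h=1: C(6,1)·C(1,1)·C(5,3) = 6·1·10 = 60
h=3: C(6,3)·C(3,2)·C(3,2) = 20·3·3 = 180
h=5: C(6,5)·C(5,3)·C(1,1) = 6·10·1 = 60
Total favorable: 300
Total paths: 4^6 = 4096
P = 300/4096 = 75/1024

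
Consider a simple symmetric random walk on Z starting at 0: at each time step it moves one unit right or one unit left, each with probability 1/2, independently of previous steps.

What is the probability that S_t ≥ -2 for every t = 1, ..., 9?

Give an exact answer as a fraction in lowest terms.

Let f(t,s) = #length-t paths at position s with S_1..S_t all ≥ -2.
f(t,s) = f(t-1,s-1) + f(t-1,s+1) for s ≥ -2; f(t,s) = 0 for s < -2.
t=0: f(0,0)=1
t=1: f(1,-1)=1 f(1,1)=1
t=2: f(2,-2)=1 f(2,0)=2 f(2,2)=1
t=3: f(3,-1)=3 f(3,1)=3 f(3,3)=1
t=4: f(4,-2)=3 f(4,0)=6 f(4,2)=4 f(4,4)=1
t=5: f(5,-1)=9 f(5,1)=10 f(5,3)=5 f(5,5)=1
t=6: f(6,-2)=9 f(6,0)=19 f(6,2)=15 f(6,4)=6 f(6,6)=1
t=7: f(7,-1)=28 f(7,1)=34 f(7,3)=21 f(7,5)=7 f(7,7)=1
t=8: f(8,-2)=28 f(8,0)=62 f(8,2)=55 f(8,4)=28 f(8,6)=8 f(8,8)=1
t=9: f(9,-1)=90 f(9,1)=117 f(9,3)=83 f(9,5)=36 f(9,7)=9 f(9,9)=1
Σ_s f(9,s) = 336
P = 336/512 = 21/32

Answer: 21/32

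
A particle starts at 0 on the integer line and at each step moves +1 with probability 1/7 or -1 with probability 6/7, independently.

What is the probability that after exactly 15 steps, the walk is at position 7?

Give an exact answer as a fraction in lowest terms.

Answer: 252720/678223072849

Derivation:
To reach position 7 after 15 steps: need 11 steps of +1 and 4 steps of -1.
Number of such sequences: C(15,11) = 1365
Each has probability (1/7)^11 · (6/7)^4 = 1296/4747561509943
P = 1365 · 1296/4747561509943 = 252720/678223072849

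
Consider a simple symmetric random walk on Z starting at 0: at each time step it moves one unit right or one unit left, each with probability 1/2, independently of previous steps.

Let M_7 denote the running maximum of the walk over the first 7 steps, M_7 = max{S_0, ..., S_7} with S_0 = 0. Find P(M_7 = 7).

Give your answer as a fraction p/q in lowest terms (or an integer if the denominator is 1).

Let M_7 = max(S_0,...,S_7). Use the reflection principle: for j ≥ 1, #{paths with M_7 ≥ j} = #{S_7 ≥ j} + #{S_7 ≥ j+1}.
By reflection, #{M_7 ≥ 7} = #{S_7 ≥ 7} + #{S_7 ≥ 8} = 1 + 0 = 1.
#{M_7 ≥ 8} = #{S_7 ≥ 8} + #{S_7 ≥ 9} = 0 + 0 = 0.
#{M_7 = 7} = 1 - 0 = 1.
P(M_7 = 7) = 1/128 = 1/128

Answer: 1/128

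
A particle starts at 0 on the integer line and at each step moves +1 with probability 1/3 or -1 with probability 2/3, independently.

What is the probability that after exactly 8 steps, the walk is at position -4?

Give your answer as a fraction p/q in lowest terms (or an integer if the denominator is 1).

To reach position -4 after 8 steps: need 2 steps of +1 and 6 steps of -1.
Number of such sequences: C(8,2) = 28
Each has probability (1/3)^2 · (2/3)^6 = 64/6561
P = 28 · 64/6561 = 1792/6561

Answer: 1792/6561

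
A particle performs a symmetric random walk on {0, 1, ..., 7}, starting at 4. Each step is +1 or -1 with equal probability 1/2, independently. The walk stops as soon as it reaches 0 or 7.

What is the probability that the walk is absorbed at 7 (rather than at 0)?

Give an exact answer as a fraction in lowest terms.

Symmetric walk (p = 1/2): the harmonic-function argument gives P(hit 7 before 0 | start at 4) = a/N.
P = 4/7 = 4/7

Answer: 4/7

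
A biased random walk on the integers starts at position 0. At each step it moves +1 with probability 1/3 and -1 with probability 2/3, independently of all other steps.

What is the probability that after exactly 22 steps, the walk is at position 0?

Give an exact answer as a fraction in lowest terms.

To be at 0 after 22 steps: need exactly 11 steps of +1 and 11 of -1.
Number of such sequences: C(22,11) = 705432
Each has probability (1/3)^11 · (2/3)^11 = 2048/31381059609
P = 705432 · 2048/31381059609 = 481574912/10460353203

Answer: 481574912/10460353203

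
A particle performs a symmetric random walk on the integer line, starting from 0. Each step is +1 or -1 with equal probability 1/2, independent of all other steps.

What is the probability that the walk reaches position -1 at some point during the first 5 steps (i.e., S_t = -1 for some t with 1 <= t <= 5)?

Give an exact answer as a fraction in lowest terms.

Count via complement. Let g(t,s) = #length-t paths at position s with S_1..S_t all ≠ -1.
g(t,s) = g(t-1,s-1) + g(t-1,s+1) for s ≠ -1; g(t,-1) = 0.
t=0: g(0,0)=1
t=1: g(1,1)=1
t=2: g(2,0)=1 g(2,2)=1
t=3: g(3,1)=2 g(3,3)=1
t=4: g(4,0)=2 g(4,2)=3 g(4,4)=1
t=5: g(5,1)=5 g(5,3)=4 g(5,5)=1
Paths never hitting -1: Σ_s g(5,s) = 10
Paths hitting -1: 2^5 - 10 = 22
P = 22/32 = 11/16

Answer: 11/16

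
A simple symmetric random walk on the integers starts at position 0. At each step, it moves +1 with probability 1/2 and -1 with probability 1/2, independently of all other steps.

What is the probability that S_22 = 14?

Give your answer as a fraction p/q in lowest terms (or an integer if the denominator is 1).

Answer: 7315/4194304

Derivation:
To reach position 14 after 22 steps: need 18 steps of +1 and 4 of -1.
Favorable paths: C(22,18) = 7315
Total paths: 2^22 = 4194304
P = 7315/4194304 = 7315/4194304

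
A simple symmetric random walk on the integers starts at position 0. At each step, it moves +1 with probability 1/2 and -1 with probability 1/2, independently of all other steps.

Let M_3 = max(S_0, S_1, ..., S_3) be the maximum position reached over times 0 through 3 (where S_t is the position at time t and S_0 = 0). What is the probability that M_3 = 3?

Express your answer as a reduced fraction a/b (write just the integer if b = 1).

Let M_3 = max(S_0,...,S_3). Use the reflection principle: for j ≥ 1, #{paths with M_3 ≥ j} = #{S_3 ≥ j} + #{S_3 ≥ j+1}.
By reflection, #{M_3 ≥ 3} = #{S_3 ≥ 3} + #{S_3 ≥ 4} = 1 + 0 = 1.
#{M_3 ≥ 4} = #{S_3 ≥ 4} + #{S_3 ≥ 5} = 0 + 0 = 0.
#{M_3 = 3} = 1 - 0 = 1.
P(M_3 = 3) = 1/8 = 1/8

Answer: 1/8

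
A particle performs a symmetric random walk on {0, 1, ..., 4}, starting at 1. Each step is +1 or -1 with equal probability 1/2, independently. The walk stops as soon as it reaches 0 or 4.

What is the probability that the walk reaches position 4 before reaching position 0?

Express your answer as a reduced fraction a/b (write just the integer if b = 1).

Answer: 1/4

Derivation:
Symmetric walk (p = 1/2): the harmonic-function argument gives P(hit 4 before 0 | start at 1) = a/N.
P = 1/4 = 1/4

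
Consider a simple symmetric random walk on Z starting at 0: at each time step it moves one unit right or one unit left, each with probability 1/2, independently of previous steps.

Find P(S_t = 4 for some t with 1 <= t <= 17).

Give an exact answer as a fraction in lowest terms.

Count via complement. Let g(t,s) = #length-t paths at position s with S_1..S_t all ≠ 4.
g(t,s) = g(t-1,s-1) + g(t-1,s+1) for s ≠ 4; g(t,4) = 0.
t=0: g(0,0)=1
t=1: g(1,-1)=1 g(1,1)=1
t=2: g(2,-2)=1 g(2,0)=2 g(2,2)=1
t=3: g(3,-3)=1 g(3,-1)=3 g(3,1)=3 g(3,3)=1
t=4: g(4,-4)=1 g(4,-2)=4 g(4,0)=6 g(4,2)=4
t=5: g(5,-5)=1 g(5,-3)=5 g(5,-1)=10 g(5,1)=10 g(5,3)=4
t=6: g(6,-6)=1 g(6,-4)=6 g(6,-2)=15 g(6,0)=20 g(6,2)=14
t=7: g(7,-7)=1 g(7,-5)=7 g(7,-3)=21 g(7,-1)=35 g(7,1)=34 g(7,3)=14
t=8: g(8,-8)=1 g(8,-6)=8 g(8,-4)=28 g(8,-2)=56 g(8,0)=69 g(8,2)=48
t=9: g(9,-9)=1 g(9,-7)=9 g(9,-5)=36 g(9,-3)=84 g(9,-1)=125 g(9,1)=117 g(9,3)=48
t=10: g(10,-10)=1 g(10,-8)=10 g(10,-6)=45 g(10,-4)=120 g(10,-2)=209 g(10,0)=242 g(10,2)=165
t=11: g(11,-11)=1 g(11,-9)=11 g(11,-7)=55 g(11,-5)=165 g(11,-3)=329 g(11,-1)=451 g(11,1)=407 g(11,3)=165
t=12: g(12,-12)=1 g(12,-10)=12 g(12,-8)=66 g(12,-6)=220 g(12,-4)=494 g(12,-2)=780 g(12,0)=858 g(12,2)=572
t=13: g(13,-13)=1 g(13,-11)=13 g(13,-9)=78 g(13,-7)=286 g(13,-5)=714 g(13,-3)=1274 g(13,-1)=1638 g(13,1)=1430 g(13,3)=572
t=14: g(14,-14)=1 g(14,-12)=14 g(14,-10)=91 g(14,-8)=364 g(14,-6)=1000 g(14,-4)=1988 g(14,-2)=2912 g(14,0)=3068 g(14,2)=2002
t=15: g(15,-15)=1 g(15,-13)=15 g(15,-11)=105 g(15,-9)=455 g(15,-7)=1364 g(15,-5)=2988 g(15,-3)=4900 g(15,-1)=5980 g(15,1)=5070 g(15,3)=2002
t=16: g(16,-16)=1 g(16,-14)=16 g(16,-12)=120 g(16,-10)=560 g(16,-8)=1819 g(16,-6)=4352 g(16,-4)=7888 g(16,-2)=10880 g(16,0)=11050 g(16,2)=7072
t=17: g(17,-17)=1 g(17,-15)=17 g(17,-13)=136 g(17,-11)=680 g(17,-9)=2379 g(17,-7)=6171 g(17,-5)=12240 g(17,-3)=18768 g(17,-1)=21930 g(17,1)=18122 g(17,3)=7072
Paths never hitting 4: Σ_s g(17,s) = 87516
Paths hitting 4: 2^17 - 87516 = 43556
P = 43556/131072 = 10889/32768

Answer: 10889/32768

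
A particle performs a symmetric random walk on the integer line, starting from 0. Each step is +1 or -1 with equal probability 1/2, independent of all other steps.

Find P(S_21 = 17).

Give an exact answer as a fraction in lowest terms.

Answer: 105/1048576

Derivation:
To reach position 17 after 21 steps: need 19 steps of +1 and 2 of -1.
Favorable paths: C(21,19) = 210
Total paths: 2^21 = 2097152
P = 210/2097152 = 105/1048576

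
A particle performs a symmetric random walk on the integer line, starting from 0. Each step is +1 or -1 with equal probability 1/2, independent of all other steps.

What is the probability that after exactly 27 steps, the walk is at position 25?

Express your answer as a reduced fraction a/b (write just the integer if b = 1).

Answer: 27/134217728

Derivation:
To reach position 25 after 27 steps: need 26 steps of +1 and 1 of -1.
Favorable paths: C(27,26) = 27
Total paths: 2^27 = 134217728
P = 27/134217728 = 27/134217728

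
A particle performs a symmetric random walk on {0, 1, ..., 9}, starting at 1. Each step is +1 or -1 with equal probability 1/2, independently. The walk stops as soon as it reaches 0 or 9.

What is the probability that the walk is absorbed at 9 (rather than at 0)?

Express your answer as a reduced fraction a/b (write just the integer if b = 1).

Answer: 1/9

Derivation:
Symmetric walk (p = 1/2): the harmonic-function argument gives P(hit 9 before 0 | start at 1) = a/N.
P = 1/9 = 1/9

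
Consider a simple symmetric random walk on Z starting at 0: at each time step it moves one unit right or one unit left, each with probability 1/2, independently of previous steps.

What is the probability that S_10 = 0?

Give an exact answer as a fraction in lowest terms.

To return to 0 after 10 steps: need exactly 5 steps of +1 and 5 of -1.
Favorable paths: C(10,5) = 252
Total paths: 2^10 = 1024
P = 252/1024 = 63/256

Answer: 63/256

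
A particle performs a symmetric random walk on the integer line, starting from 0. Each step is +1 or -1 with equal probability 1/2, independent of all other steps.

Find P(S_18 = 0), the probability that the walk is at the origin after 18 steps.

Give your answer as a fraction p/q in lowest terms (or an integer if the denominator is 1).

Answer: 12155/65536

Derivation:
To return to 0 after 18 steps: need exactly 9 steps of +1 and 9 of -1.
Favorable paths: C(18,9) = 48620
Total paths: 2^18 = 262144
P = 48620/262144 = 12155/65536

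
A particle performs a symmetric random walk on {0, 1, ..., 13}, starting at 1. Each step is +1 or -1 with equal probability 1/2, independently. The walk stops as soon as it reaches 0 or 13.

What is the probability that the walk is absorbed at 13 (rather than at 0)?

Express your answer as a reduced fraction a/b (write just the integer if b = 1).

Symmetric walk (p = 1/2): the harmonic-function argument gives P(hit 13 before 0 | start at 1) = a/N.
P = 1/13 = 1/13

Answer: 1/13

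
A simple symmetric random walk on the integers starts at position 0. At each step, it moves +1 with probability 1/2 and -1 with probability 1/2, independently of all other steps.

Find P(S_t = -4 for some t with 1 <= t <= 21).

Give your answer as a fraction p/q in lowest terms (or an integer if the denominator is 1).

Answer: 200965/524288

Derivation:
Count via complement. Let g(t,s) = #length-t paths at position s with S_1..S_t all ≠ -4.
g(t,s) = g(t-1,s-1) + g(t-1,s+1) for s ≠ -4; g(t,-4) = 0.
t=0: g(0,0)=1
t=1: g(1,-1)=1 g(1,1)=1
t=2: g(2,-2)=1 g(2,0)=2 g(2,2)=1
t=3: g(3,-3)=1 g(3,-1)=3 g(3,1)=3 g(3,3)=1
t=4: g(4,-2)=4 g(4,0)=6 g(4,2)=4 g(4,4)=1
t=5: g(5,-3)=4 g(5,-1)=10 g(5,1)=10 g(5,3)=5 g(5,5)=1
t=6: g(6,-2)=14 g(6,0)=20 g(6,2)=15 g(6,4)=6 g(6,6)=1
t=7: g(7,-3)=14 g(7,-1)=34 g(7,1)=35 g(7,3)=21 g(7,5)=7 g(7,7)=1
t=8: g(8,-2)=48 g(8,0)=69 g(8,2)=56 g(8,4)=28 g(8,6)=8 g(8,8)=1
t=9: g(9,-3)=48 g(9,-1)=117 g(9,1)=125 g(9,3)=84 g(9,5)=36 g(9,7)=9 g(9,9)=1
t=10: g(10,-2)=165 g(10,0)=242 g(10,2)=209 g(10,4)=120 g(10,6)=45 g(10,8)=10 g(10,10)=1
t=11: g(11,-3)=165 g(11,-1)=407 g(11,1)=451 g(11,3)=329 g(11,5)=165 g(11,7)=55 g(11,9)=11 g(11,11)=1
t=12: g(12,-2)=572 g(12,0)=858 g(12,2)=780 g(12,4)=494 g(12,6)=220 g(12,8)=66 g(12,10)=12 g(12,12)=1
t=13: g(13,-3)=572 g(13,-1)=1430 g(13,1)=1638 g(13,3)=1274 g(13,5)=714 g(13,7)=286 g(13,9)=78 g(13,11)=13 g(13,13)=1
t=14: g(14,-2)=2002 g(14,0)=3068 g(14,2)=2912 g(14,4)=1988 g(14,6)=1000 g(14,8)=364 g(14,10)=91 g(14,12)=14 g(14,14)=1
t=15: g(15,-3)=2002 g(15,-1)=5070 g(15,1)=5980 g(15,3)=4900 g(15,5)=2988 g(15,7)=1364 g(15,9)=455 g(15,11)=105 g(15,13)=15 g(15,15)=1
t=16: g(16,-2)=7072 g(16,0)=11050 g(16,2)=10880 g(16,4)=7888 g(16,6)=4352 g(16,8)=1819 g(16,10)=560 g(16,12)=120 g(16,14)=16 g(16,16)=1
t=17: g(17,-3)=7072 g(17,-1)=18122 g(17,1)=21930 g(17,3)=18768 g(17,5)=12240 g(17,7)=6171 g(17,9)=2379 g(17,11)=680 g(17,13)=136 g(17,15)=17 g(17,17)=1
t=18: g(18,-2)=25194 g(18,0)=40052 g(18,2)=40698 g(18,4)=31008 g(18,6)=18411 g(18,8)=8550 g(18,10)=3059 g(18,12)=816 g(18,14)=153 g(18,16)=18 g(18,18)=1
t=19: g(19,-3)=25194 g(19,-1)=65246 g(19,1)=80750 g(19,3)=71706 g(19,5)=49419 g(19,7)=26961 g(19,9)=11609 g(19,11)=3875 g(19,13)=969 g(19,15)=171 g(19,17)=19 g(19,19)=1
t=20: g(20,-2)=90440 g(20,0)=145996 g(20,2)=152456 g(20,4)=121125 g(20,6)=76380 g(20,8)=38570 g(20,10)=15484 g(20,12)=4844 g(20,14)=1140 g(20,16)=190 g(20,18)=20 g(20,20)=1
t=21: g(21,-3)=90440 g(21,-1)=236436 g(21,1)=298452 g(21,3)=273581 g(21,5)=197505 g(21,7)=114950 g(21,9)=54054 g(21,11)=20328 g(21,13)=5984 g(21,15)=1330 g(21,17)=210 g(21,19)=21 g(21,21)=1
Paths never hitting -4: Σ_s g(21,s) = 1293292
Paths hitting -4: 2^21 - 1293292 = 803860
P = 803860/2097152 = 200965/524288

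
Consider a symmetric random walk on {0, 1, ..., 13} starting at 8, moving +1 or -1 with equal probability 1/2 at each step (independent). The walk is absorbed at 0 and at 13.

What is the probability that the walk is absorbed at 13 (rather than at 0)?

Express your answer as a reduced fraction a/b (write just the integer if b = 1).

Answer: 8/13

Derivation:
Symmetric walk (p = 1/2): the harmonic-function argument gives P(hit 13 before 0 | start at 8) = a/N.
P = 8/13 = 8/13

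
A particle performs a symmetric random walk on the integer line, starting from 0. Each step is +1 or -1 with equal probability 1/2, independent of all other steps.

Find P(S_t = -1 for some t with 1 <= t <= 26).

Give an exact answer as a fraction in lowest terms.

Answer: 7088533/8388608

Derivation:
Count via complement. Let g(t,s) = #length-t paths at position s with S_1..S_t all ≠ -1.
g(t,s) = g(t-1,s-1) + g(t-1,s+1) for s ≠ -1; g(t,-1) = 0.
t=0: g(0,0)=1
t=1: g(1,1)=1
t=2: g(2,0)=1 g(2,2)=1
t=3: g(3,1)=2 g(3,3)=1
t=4: g(4,0)=2 g(4,2)=3 g(4,4)=1
t=5: g(5,1)=5 g(5,3)=4 g(5,5)=1
t=6: g(6,0)=5 g(6,2)=9 g(6,4)=5 g(6,6)=1
t=7: g(7,1)=14 g(7,3)=14 g(7,5)=6 g(7,7)=1
t=8: g(8,0)=14 g(8,2)=28 g(8,4)=20 g(8,6)=7 g(8,8)=1
t=9: g(9,1)=42 g(9,3)=48 g(9,5)=27 g(9,7)=8 g(9,9)=1
t=10: g(10,0)=42 g(10,2)=90 g(10,4)=75 g(10,6)=35 g(10,8)=9 g(10,10)=1
t=11: g(11,1)=132 g(11,3)=165 g(11,5)=110 g(11,7)=44 g(11,9)=10 g(11,11)=1
t=12: g(12,0)=132 g(12,2)=297 g(12,4)=275 g(12,6)=154 g(12,8)=54 g(12,10)=11 g(12,12)=1
t=13: g(13,1)=429 g(13,3)=572 g(13,5)=429 g(13,7)=208 g(13,9)=65 g(13,11)=12 g(13,13)=1
t=14: g(14,0)=429 g(14,2)=1001 g(14,4)=1001 g(14,6)=637 g(14,8)=273 g(14,10)=77 g(14,12)=13 g(14,14)=1
t=15: g(15,1)=1430 g(15,3)=2002 g(15,5)=1638 g(15,7)=910 g(15,9)=350 g(15,11)=90 g(15,13)=14 g(15,15)=1
t=16: g(16,0)=1430 g(16,2)=3432 g(16,4)=3640 g(16,6)=2548 g(16,8)=1260 g(16,10)=440 g(16,12)=104 g(16,14)=15 g(16,16)=1
t=17: g(17,1)=4862 g(17,3)=7072 g(17,5)=6188 g(17,7)=3808 g(17,9)=1700 g(17,11)=544 g(17,13)=119 g(17,15)=16 g(17,17)=1
t=18: g(18,0)=4862 g(18,2)=11934 g(18,4)=13260 g(18,6)=9996 g(18,8)=5508 g(18,10)=2244 g(18,12)=663 g(18,14)=135 g(18,16)=17 g(18,18)=1
t=19: g(19,1)=16796 g(19,3)=25194 g(19,5)=23256 g(19,7)=15504 g(19,9)=7752 g(19,11)=2907 g(19,13)=798 g(19,15)=152 g(19,17)=18 g(19,19)=1
t=20: g(20,0)=16796 g(20,2)=41990 g(20,4)=48450 g(20,6)=38760 g(20,8)=23256 g(20,10)=10659 g(20,12)=3705 g(20,14)=950 g(20,16)=170 g(20,18)=19 g(20,20)=1
t=21: g(21,1)=58786 g(21,3)=90440 g(21,5)=87210 g(21,7)=62016 g(21,9)=33915 g(21,11)=14364 g(21,13)=4655 g(21,15)=1120 g(21,17)=189 g(21,19)=20 g(21,21)=1
t=22: g(22,0)=58786 g(22,2)=149226 g(22,4)=177650 g(22,6)=149226 g(22,8)=95931 g(22,10)=48279 g(22,12)=19019 g(22,14)=5775 g(22,16)=1309 g(22,18)=209 g(22,20)=21 g(22,22)=1
t=23: g(23,1)=208012 g(23,3)=326876 g(23,5)=326876 g(23,7)=245157 g(23,9)=144210 g(23,11)=67298 g(23,13)=24794 g(23,15)=7084 g(23,17)=1518 g(23,19)=230 g(23,21)=22 g(23,23)=1
t=24: g(24,0)=208012 g(24,2)=534888 g(24,4)=653752 g(24,6)=572033 g(24,8)=389367 g(24,10)=211508 g(24,12)=92092 g(24,14)=31878 g(24,16)=8602 g(24,18)=1748 g(24,20)=252 g(24,22)=23 g(24,24)=1
t=25: g(25,1)=742900 g(25,3)=1188640 g(25,5)=1225785 g(25,7)=961400 g(25,9)=600875 g(25,11)=303600 g(25,13)=123970 g(25,15)=40480 g(25,17)=10350 g(25,19)=2000 g(25,21)=275 g(25,23)=24 g(25,25)=1
t=26: g(26,0)=742900 g(26,2)=1931540 g(26,4)=2414425 g(26,6)=2187185 g(26,8)=1562275 g(26,10)=904475 g(26,12)=427570 g(26,14)=164450 g(26,16)=50830 g(26,18)=12350 g(26,20)=2275 g(26,22)=299 g(26,24)=25 g(26,26)=1
Paths never hitting -1: Σ_s g(26,s) = 10400600
Paths hitting -1: 2^26 - 10400600 = 56708264
P = 56708264/67108864 = 7088533/8388608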